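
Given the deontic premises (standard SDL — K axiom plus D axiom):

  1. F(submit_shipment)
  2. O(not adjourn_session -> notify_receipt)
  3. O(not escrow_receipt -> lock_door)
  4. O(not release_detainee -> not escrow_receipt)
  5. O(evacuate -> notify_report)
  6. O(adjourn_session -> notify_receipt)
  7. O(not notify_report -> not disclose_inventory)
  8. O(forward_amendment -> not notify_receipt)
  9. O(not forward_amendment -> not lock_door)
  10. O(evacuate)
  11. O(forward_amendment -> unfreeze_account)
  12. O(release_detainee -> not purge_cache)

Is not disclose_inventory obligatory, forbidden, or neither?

Neither

Premise 7 is O(not notify_report -> not disclose_inventory), but O(not notify_report) is not derivable from the premises, so it does not yield O(not disclose_inventory).
No premise or chain of K-axiom applications forces O(not disclose_inventory), and none forces O(disclose_inventory). So not disclose_inventory is neither obligatory nor forbidden under these norms.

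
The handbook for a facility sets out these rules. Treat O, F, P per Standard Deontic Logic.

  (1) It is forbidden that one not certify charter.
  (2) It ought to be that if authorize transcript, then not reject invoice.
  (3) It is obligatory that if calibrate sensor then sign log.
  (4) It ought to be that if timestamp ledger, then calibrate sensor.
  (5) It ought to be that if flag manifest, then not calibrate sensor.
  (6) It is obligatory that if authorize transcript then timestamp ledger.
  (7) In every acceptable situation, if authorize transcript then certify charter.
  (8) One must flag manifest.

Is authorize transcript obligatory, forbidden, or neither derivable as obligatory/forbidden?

Forbidden

Premise 8 states O(flag_manifest) outright.
With premise 5, O(flag_manifest → ¬calibrate_sensor), the K-axiom yields O(¬calibrate_sensor).
Premise 4, O(timestamp_ledger → calibrate_sensor), contraposes to O(¬calibrate_sensor → ¬timestamp_ledger); with O(¬calibrate_sensor) we get O(¬timestamp_ledger).
Premise 6, O(authorize_transcript → timestamp_ledger), contraposes to O(¬timestamp_ledger → ¬authorize_transcript); with O(¬timestamp_ledger) we get O(¬authorize_transcript).
Premises 1, 2, 3, 7 do not contribute to this derivation.
Thus O(¬authorize_transcript), which is F(authorize_transcript): authorize_transcript is forbidden.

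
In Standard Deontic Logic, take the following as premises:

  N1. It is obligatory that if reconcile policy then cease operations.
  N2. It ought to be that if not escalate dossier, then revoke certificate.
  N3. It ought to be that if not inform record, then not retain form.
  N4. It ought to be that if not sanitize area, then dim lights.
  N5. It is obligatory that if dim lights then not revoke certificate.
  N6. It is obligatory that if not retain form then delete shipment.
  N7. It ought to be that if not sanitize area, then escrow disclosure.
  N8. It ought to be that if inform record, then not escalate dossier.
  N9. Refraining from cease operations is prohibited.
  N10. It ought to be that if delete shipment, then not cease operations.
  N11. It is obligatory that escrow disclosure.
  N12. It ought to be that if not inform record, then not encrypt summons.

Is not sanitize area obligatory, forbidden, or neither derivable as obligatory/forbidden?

Forbidden

F(¬cease_operations) at premise 9 means O(cease_operations).
The contrapositive of premise 10 (O(delete_shipment → ¬cease_operations)) is O(cease_operations → ¬delete_shipment), and O(cease_operations) is already established, so O(¬delete_shipment).
Premise 6 is O(¬retain_form → delete_shipment); contrapositively O(¬delete_shipment → retain_form). Since O(¬delete_shipment) holds, K gives O(retain_form).
Premise 3, O(¬inform_record → ¬retain_form), contraposes to O(retain_form → inform_record); with O(retain_form) we get O(inform_record).
Premise 8 is O(inform_record → ¬escalate_dossier); since O(inform_record), deontic closure gives O(¬escalate_dossier).
With premise 2, O(¬escalate_dossier → revoke_certificate), the K-axiom yields O(revoke_certificate).
The contrapositive of premise 5 (O(dim_lights → ¬revoke_certificate)) is O(revoke_certificate → ¬dim_lights), and O(revoke_certificate) is already established, so O(¬dim_lights).
The contrapositive of premise 4 (O(¬sanitize_area → dim_lights)) is O(¬dim_lights → sanitize_area), and O(¬dim_lights) is already established, so O(sanitize_area).
Premises 1, 7, 11, 12 do not contribute to this derivation.
Thus O(sanitize_area), which is F(¬sanitize_area): ¬sanitize_area is forbidden.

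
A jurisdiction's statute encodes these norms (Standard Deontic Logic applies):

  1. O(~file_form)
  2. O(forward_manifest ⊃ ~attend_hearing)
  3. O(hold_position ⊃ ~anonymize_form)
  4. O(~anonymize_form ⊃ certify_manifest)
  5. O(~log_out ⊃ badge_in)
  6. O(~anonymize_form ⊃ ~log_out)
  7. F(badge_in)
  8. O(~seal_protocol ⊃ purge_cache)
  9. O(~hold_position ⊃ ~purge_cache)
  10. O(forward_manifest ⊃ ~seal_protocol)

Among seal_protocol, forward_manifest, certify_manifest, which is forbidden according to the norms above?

Premise 7 is F(badge_in), i.e. O(~badge_in).
Premise 5 is O(~log_out ⊃ badge_in); contrapositively O(~badge_in ⊃ log_out). Since O(~badge_in) holds, K gives O(log_out).
Premise 6 is O(~anonymize_form ⊃ ~log_out); contrapositively O(log_out ⊃ anonymize_form). Since O(log_out) holds, K gives O(anonymize_form).
Premise 3, O(hold_position ⊃ ~anonymize_form), contraposes to O(anonymize_form ⊃ ~hold_position); with O(anonymize_form) we get O(~hold_position).
Premise 9 is O(~hold_position ⊃ ~purge_cache); since O(~hold_position), deontic closure gives O(~purge_cache).
The contrapositive of premise 8 (O(~seal_protocol ⊃ purge_cache)) is O(~purge_cache ⊃ seal_protocol), and O(~purge_cache) is already established, so O(seal_protocol).
Premise 10, O(forward_manifest ⊃ ~seal_protocol), contraposes to O(seal_protocol ⊃ ~forward_manifest); with O(seal_protocol) we get O(~forward_manifest).
So O(~forward_manifest) holds, i.e. forward_manifest is forbidden. None of the other listed options is forbidden under the premises.

forward_manifest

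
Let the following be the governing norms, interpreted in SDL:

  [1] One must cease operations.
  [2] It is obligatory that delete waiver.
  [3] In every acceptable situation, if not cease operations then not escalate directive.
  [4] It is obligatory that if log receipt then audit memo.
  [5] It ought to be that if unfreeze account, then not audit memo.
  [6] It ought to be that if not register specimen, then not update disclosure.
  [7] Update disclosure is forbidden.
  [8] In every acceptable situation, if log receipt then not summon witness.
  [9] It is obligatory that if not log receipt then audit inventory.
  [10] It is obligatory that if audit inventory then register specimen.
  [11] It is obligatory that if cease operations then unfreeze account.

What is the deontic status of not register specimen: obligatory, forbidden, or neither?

Premise 1 states O(cease_operations) outright.
From O(cease_operations) and premise 11, O(cease_operations → unfreeze_account), we obtain O(unfreeze_account).
With premise 5, O(unfreeze_account → ¬audit_memo), the K-axiom yields O(¬audit_memo).
The contrapositive of premise 4 (O(log_receipt → audit_memo)) is O(¬audit_memo → ¬log_receipt), and O(¬audit_memo) is already established, so O(¬log_receipt).
With premise 9, O(¬log_receipt → audit_inventory), the K-axiom yields O(audit_inventory).
Applying K to premise 10 (O(audit_inventory → register_specimen)) and O(audit_inventory) yields O(register_specimen).
Premises 2, 3, 6, 7, 8 do not contribute to this derivation.
Thus O(register_specimen), which is F(¬register_specimen): ¬register_specimen is forbidden.

Forbidden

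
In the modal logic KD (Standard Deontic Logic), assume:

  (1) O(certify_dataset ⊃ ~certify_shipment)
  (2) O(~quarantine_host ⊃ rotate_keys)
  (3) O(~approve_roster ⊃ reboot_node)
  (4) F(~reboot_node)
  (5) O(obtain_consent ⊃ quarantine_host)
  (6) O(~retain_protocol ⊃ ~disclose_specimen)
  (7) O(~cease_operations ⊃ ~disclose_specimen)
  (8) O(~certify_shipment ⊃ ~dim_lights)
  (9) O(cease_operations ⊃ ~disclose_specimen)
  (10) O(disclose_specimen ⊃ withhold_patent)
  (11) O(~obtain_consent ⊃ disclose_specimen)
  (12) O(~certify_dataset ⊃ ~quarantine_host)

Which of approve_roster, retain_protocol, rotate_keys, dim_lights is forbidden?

dim_lights

By case analysis on cease_operations: premise 9 gives O(cease_operations ⊃ ~disclose_specimen) and premise 7 gives O(~cease_operations ⊃ ~disclose_specimen), so O(~disclose_specimen) either way.
Premise 11, O(~obtain_consent ⊃ disclose_specimen), contraposes to O(~disclose_specimen ⊃ obtain_consent); with O(~disclose_specimen) we get O(obtain_consent).
From O(obtain_consent) and premise 5, O(obtain_consent ⊃ quarantine_host), we obtain O(quarantine_host).
The contrapositive of premise 12 (O(~certify_dataset ⊃ ~quarantine_host)) is O(quarantine_host ⊃ certify_dataset), and O(quarantine_host) is already established, so O(certify_dataset).
Premise 1 is O(certify_dataset ⊃ ~certify_shipment); since O(certify_dataset), deontic closure gives O(~certify_shipment).
From O(~certify_shipment) and premise 8, O(~certify_shipment ⊃ ~dim_lights), we obtain O(~dim_lights).
So O(~dim_lights) holds, i.e. dim_lights is forbidden. None of the other listed options is forbidden under the premises.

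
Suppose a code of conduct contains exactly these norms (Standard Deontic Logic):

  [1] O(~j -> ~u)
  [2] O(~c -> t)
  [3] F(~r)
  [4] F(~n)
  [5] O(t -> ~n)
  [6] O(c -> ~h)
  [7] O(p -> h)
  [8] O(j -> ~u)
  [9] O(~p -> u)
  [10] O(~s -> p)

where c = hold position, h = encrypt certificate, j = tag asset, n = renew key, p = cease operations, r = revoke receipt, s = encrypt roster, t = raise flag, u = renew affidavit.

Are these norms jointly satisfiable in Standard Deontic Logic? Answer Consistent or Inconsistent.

By case analysis on j: premise 8 gives O(j -> ~u) and premise 1 gives O(~j -> ~u), so O(~u) either way.
The contrapositive of premise 9 (O(~p -> u)) is O(~u -> p), and O(~u) is already established, so O(p).
Applying K to premise 7 (O(p -> h)) and O(p) yields O(h).
Premise 6, O(c -> ~h), contraposes to O(h -> ~c); with O(h) we get O(~c).
From O(~c) and premise 2, O(~c -> t), we obtain O(t).
Premise 5 is O(t -> ~n); since O(t), deontic closure gives O(~n).
Yet premise 4 is F(~n), i.e. O(n).
We now have both O(~n) and O(n) — n is simultaneously obligatory and forbidden, violating the D-axiom.

Inconsistent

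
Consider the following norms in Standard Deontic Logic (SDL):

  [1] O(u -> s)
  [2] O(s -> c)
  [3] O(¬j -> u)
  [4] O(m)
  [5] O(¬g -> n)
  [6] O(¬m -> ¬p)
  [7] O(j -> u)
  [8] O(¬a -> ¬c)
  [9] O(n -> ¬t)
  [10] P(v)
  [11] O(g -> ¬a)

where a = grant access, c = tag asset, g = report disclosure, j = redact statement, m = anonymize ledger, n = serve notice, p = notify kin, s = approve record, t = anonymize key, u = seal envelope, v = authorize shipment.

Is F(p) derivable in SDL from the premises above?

No

Premise 6 is O(¬m -> ¬p), but O(¬m) is not derivable from the premises, so it does not yield O(¬p).
No other premise forces O(¬p). An ideal world satisfying every premise can still have p true, so F(p) is not derivable.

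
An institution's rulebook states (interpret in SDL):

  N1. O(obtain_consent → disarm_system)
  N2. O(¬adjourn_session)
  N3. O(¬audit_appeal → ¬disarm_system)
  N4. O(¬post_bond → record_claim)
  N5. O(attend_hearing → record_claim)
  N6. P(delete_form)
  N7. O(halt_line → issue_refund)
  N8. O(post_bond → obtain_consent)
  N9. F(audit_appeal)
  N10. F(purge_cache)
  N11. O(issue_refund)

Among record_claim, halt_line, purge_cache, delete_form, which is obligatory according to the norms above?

record_claim

Premise 9 is F(audit_appeal), i.e. O(¬audit_appeal).
With premise 3, O(¬audit_appeal → ¬disarm_system), the K-axiom yields O(¬disarm_system).
The contrapositive of premise 1 (O(obtain_consent → disarm_system)) is O(¬disarm_system → ¬obtain_consent), and O(¬disarm_system) is already established, so O(¬obtain_consent).
The contrapositive of premise 8 (O(post_bond → obtain_consent)) is O(¬obtain_consent → ¬post_bond), and O(¬obtain_consent) is already established, so O(¬post_bond).
Applying K to premise 4 (O(¬post_bond → record_claim)) and O(¬post_bond) yields O(record_claim).
So O(record_claim) holds — record_claim is obligatory. None of the other listed options is made obligatory by any chain of premises.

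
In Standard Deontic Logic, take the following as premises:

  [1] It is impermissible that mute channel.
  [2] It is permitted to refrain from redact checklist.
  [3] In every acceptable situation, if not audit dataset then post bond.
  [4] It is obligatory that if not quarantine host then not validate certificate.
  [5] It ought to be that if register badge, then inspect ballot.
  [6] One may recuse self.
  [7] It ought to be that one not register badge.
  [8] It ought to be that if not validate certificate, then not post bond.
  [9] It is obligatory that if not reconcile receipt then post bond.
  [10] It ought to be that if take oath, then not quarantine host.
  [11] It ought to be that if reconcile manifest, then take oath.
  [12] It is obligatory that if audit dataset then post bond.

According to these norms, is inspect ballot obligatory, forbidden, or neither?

Neither

Premise 5 is O(register_badge → inspect_ballot), but O(register_badge) is not derivable from the premises, so it does not yield O(inspect_ballot).
No premise or chain of K-axiom applications forces O(inspect_ballot), and none forces O(¬inspect_ballot). So inspect_ballot is neither obligatory nor forbidden under these norms.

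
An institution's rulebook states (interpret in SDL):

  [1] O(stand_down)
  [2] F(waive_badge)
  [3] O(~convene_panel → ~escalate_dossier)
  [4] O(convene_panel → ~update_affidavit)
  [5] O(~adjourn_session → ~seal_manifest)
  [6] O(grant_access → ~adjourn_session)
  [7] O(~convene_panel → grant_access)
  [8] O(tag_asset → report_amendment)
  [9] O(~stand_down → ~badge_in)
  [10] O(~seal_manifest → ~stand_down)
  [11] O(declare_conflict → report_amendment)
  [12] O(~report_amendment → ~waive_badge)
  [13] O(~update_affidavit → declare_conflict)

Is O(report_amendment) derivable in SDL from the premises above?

Yes

From premise 1 we have O(stand_down).
Premise 10, O(~seal_manifest → ~stand_down), contraposes to O(stand_down → seal_manifest); with O(stand_down) we get O(seal_manifest).
Premise 5 is O(~adjourn_session → ~seal_manifest); contrapositively O(seal_manifest → adjourn_session). Since O(seal_manifest) holds, K gives O(adjourn_session).
Premise 6 is O(grant_access → ~adjourn_session); contrapositively O(adjourn_session → ~grant_access). Since O(adjourn_session) holds, K gives O(~grant_access).
Premise 7 is O(~convene_panel → grant_access); contrapositively O(~grant_access → convene_panel). Since O(~grant_access) holds, K gives O(convene_panel).
From O(convene_panel) and premise 4, O(convene_panel → ~update_affidavit), we obtain O(~update_affidavit).
Applying K to premise 13 (O(~update_affidavit → declare_conflict)) and O(~update_affidavit) yields O(declare_conflict).
Applying K to premise 11 (O(declare_conflict → report_amendment)) and O(declare_conflict) yields O(report_amendment).
Premises 2, 3, 8, 9, 12 do not contribute to this derivation.
So O(report_amendment) follows.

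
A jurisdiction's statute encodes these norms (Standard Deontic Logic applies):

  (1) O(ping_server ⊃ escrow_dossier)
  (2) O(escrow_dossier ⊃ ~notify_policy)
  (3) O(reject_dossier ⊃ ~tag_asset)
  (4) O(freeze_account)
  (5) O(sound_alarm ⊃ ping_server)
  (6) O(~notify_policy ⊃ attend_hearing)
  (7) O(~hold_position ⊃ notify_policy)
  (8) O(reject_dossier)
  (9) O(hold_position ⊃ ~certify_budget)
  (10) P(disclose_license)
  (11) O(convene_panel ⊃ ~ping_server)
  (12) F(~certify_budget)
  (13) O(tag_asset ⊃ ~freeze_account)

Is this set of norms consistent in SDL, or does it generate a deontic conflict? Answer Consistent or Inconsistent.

Consistent

Premise 13 is O(tag_asset ⊃ ~freeze_account), but O(tag_asset) is not derivable from the premises, so it does not yield O(~freeze_account).
So O(~freeze_account) is not derivable, and the apparent clash with O(freeze_account) does not arise.
A world satisfying every obligation exists (e.g. attend_hearing=false, certify_budget=true, convene_panel=false, disclose_license=false, escrow_dossier=false, freeze_account=true, hold_position=false, notify_policy=true, ping_server=false, reject_dossier=true, sound_alarm=false, tag_asset=false); no atom is both obligatory and forbidden, so the set is consistent.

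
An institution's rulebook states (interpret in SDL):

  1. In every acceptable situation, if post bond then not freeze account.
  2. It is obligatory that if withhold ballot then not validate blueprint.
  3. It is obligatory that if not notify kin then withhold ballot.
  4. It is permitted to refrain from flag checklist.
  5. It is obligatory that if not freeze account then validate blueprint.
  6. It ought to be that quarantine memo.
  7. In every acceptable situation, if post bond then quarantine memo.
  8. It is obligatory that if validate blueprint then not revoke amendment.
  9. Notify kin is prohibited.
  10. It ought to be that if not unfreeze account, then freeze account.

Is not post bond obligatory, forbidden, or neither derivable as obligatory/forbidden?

Premise 9, F(notify_kin), is equivalent to O(¬notify_kin).
From O(¬notify_kin) and premise 3, O(¬notify_kin → withhold_ballot), we obtain O(withhold_ballot).
With premise 2, O(withhold_ballot → ¬validate_blueprint), the K-axiom yields O(¬validate_blueprint).
Premise 5 is O(¬freeze_account → validate_blueprint); contrapositively O(¬validate_blueprint → freeze_account). Since O(¬validate_blueprint) holds, K gives O(freeze_account).
Premise 1 is O(post_bond → ¬freeze_account); contrapositively O(freeze_account → ¬post_bond). Since O(freeze_account) holds, K gives O(¬post_bond).
Premises 4, 6, 7, 8, 10 do not contribute to this derivation.
Hence ¬post_bond is obligatory.

Obligatory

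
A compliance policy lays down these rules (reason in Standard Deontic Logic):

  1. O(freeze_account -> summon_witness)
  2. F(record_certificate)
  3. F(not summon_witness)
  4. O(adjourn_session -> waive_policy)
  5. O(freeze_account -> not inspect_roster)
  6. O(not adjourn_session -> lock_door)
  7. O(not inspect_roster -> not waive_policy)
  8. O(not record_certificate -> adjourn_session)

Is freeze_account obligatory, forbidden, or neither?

Forbidden

Premise 2, F(record_certificate), is equivalent to O(not record_certificate).
Applying K to premise 8 (O(not record_certificate -> adjourn_session)) and O(not record_certificate) yields O(adjourn_session).
Applying K to premise 4 (O(adjourn_session -> waive_policy)) and O(adjourn_session) yields O(waive_policy).
Premise 7 is O(not inspect_roster -> not waive_policy); contrapositively O(waive_policy -> inspect_roster). Since O(waive_policy) holds, K gives O(inspect_roster).
Premise 5, O(freeze_account -> not inspect_roster), contraposes to O(inspect_roster -> not freeze_account); with O(inspect_roster) we get O(not freeze_account).
Premises 1, 3, 6 do not contribute to this derivation.
Thus O(not freeze_account), which is F(freeze_account): freeze_account is forbidden.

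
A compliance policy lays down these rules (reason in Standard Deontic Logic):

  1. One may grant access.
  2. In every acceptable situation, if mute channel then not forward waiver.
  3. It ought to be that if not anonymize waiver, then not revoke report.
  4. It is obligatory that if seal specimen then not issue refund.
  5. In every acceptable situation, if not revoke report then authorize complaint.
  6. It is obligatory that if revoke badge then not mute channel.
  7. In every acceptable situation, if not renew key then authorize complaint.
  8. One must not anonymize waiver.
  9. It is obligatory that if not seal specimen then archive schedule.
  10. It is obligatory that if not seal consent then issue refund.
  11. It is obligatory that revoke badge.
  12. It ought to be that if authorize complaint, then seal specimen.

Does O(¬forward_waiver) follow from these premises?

Premise 2 is O(mute_channel → ¬forward_waiver), but O(mute_channel) is not derivable from the premises, so it does not yield O(¬forward_waiver).
No other premise forces O(¬forward_waiver). An ideal world satisfying every premise can still have ¬forward_waiver false, so O(¬forward_waiver) is not derivable.

No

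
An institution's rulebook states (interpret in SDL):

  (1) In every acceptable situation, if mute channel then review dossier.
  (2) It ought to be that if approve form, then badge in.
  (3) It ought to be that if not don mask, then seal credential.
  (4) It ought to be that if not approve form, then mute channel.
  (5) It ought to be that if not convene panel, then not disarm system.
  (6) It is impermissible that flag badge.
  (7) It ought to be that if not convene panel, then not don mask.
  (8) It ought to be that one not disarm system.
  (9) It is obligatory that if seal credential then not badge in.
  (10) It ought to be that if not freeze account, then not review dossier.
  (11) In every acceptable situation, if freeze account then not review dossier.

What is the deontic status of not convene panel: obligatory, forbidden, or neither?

Forbidden

By case analysis on freeze_account: premise 11 gives O(freeze_account → ¬review_dossier) and premise 10 gives O(¬freeze_account → ¬review_dossier), so O(¬review_dossier) either way.
The contrapositive of premise 1 (O(mute_channel → review_dossier)) is O(¬review_dossier → ¬mute_channel), and O(¬review_dossier) is already established, so O(¬mute_channel).
Premise 4 is O(¬approve_form → mute_channel); contrapositively O(¬mute_channel → approve_form). Since O(¬mute_channel) holds, K gives O(approve_form).
From O(approve_form) and premise 2, O(approve_form → badge_in), we obtain O(badge_in).
The contrapositive of premise 9 (O(seal_credential → ¬badge_in)) is O(badge_in → ¬seal_credential), and O(badge_in) is already established, so O(¬seal_credential).
The contrapositive of premise 3 (O(¬don_mask → seal_credential)) is O(¬seal_credential → don_mask), and O(¬seal_credential) is already established, so O(don_mask).
Premise 7, O(¬convene_panel → ¬don_mask), contraposes to O(don_mask → convene_panel); with O(don_mask) we get O(convene_panel).
Premises 5, 6, 8 do not contribute to this derivation.
Thus O(convene_panel), which is F(¬convene_panel): ¬convene_panel is forbidden.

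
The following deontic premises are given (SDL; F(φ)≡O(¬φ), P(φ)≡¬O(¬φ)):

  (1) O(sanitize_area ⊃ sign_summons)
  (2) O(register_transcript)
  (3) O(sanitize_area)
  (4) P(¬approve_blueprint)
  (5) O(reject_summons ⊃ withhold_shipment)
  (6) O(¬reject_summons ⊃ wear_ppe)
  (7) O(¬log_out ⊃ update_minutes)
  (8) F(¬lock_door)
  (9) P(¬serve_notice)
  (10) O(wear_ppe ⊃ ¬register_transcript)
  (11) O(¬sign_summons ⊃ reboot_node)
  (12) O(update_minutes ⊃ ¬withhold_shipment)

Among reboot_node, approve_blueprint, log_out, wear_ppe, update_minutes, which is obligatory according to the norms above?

Premise 2 gives O(register_transcript).
Premise 10 is O(wear_ppe ⊃ ¬register_transcript); contrapositively O(register_transcript ⊃ ¬wear_ppe). Since O(register_transcript) holds, K gives O(¬wear_ppe).
Premise 6, O(¬reject_summons ⊃ wear_ppe), contraposes to O(¬wear_ppe ⊃ reject_summons); with O(¬wear_ppe) we get O(reject_summons).
Applying K to premise 5 (O(reject_summons ⊃ withhold_shipment)) and O(reject_summons) yields O(withhold_shipment).
The contrapositive of premise 12 (O(update_minutes ⊃ ¬withhold_shipment)) is O(withhold_shipment ⊃ ¬update_minutes), and O(withhold_shipment) is already established, so O(¬update_minutes).
The contrapositive of premise 7 (O(¬log_out ⊃ update_minutes)) is O(¬update_minutes ⊃ log_out), and O(¬update_minutes) is already established, so O(log_out).
So O(log_out) holds — log_out is obligatory. None of the other listed options is made obligatory by any chain of premises.

log_out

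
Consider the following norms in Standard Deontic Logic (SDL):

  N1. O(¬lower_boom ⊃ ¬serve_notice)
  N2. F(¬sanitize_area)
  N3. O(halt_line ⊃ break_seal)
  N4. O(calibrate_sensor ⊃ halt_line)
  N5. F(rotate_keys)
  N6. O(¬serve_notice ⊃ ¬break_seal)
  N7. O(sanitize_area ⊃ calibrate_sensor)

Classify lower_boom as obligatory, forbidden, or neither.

Obligatory

F(¬sanitize_area) at premise 2 means O(sanitize_area).
With premise 7, O(sanitize_area ⊃ calibrate_sensor), the K-axiom yields O(calibrate_sensor).
With premise 4, O(calibrate_sensor ⊃ halt_line), the K-axiom yields O(halt_line).
Premise 3 is O(halt_line ⊃ break_seal); since O(halt_line), deontic closure gives O(break_seal).
Premise 6 is O(¬serve_notice ⊃ ¬break_seal); contrapositively O(break_seal ⊃ serve_notice). Since O(break_seal) holds, K gives O(serve_notice).
The contrapositive of premise 1 (O(¬lower_boom ⊃ ¬serve_notice)) is O(serve_notice ⊃ lower_boom), and O(serve_notice) is already established, so O(lower_boom).
Premise 5 does not contribute to this derivation.
Hence lower_boom is obligatory.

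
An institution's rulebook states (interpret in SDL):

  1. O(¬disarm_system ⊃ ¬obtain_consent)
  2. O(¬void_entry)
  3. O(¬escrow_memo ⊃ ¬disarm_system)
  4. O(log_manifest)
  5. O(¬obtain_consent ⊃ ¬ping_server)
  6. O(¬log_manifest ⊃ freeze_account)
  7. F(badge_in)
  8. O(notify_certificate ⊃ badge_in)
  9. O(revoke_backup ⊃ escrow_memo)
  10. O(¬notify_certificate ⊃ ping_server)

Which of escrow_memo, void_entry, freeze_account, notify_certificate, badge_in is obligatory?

escrow_memo

F(badge_in) at premise 7 means O(¬badge_in).
Premise 8, O(notify_certificate ⊃ badge_in), contraposes to O(¬badge_in ⊃ ¬notify_certificate); with O(¬badge_in) we get O(¬notify_certificate).
Applying K to premise 10 (O(¬notify_certificate ⊃ ping_server)) and O(¬notify_certificate) yields O(ping_server).
Premise 5, O(¬obtain_consent ⊃ ¬ping_server), contraposes to O(ping_server ⊃ obtain_consent); with O(ping_server) we get O(obtain_consent).
The contrapositive of premise 1 (O(¬disarm_system ⊃ ¬obtain_consent)) is O(obtain_consent ⊃ disarm_system), and O(obtain_consent) is already established, so O(disarm_system).
Premise 3, O(¬escrow_memo ⊃ ¬disarm_system), contraposes to O(disarm_system ⊃ escrow_memo); with O(disarm_system) we get O(escrow_memo).
So O(escrow_memo) holds — escrow_memo is obligatory. None of the other listed options is made obligatory by any chain of premises.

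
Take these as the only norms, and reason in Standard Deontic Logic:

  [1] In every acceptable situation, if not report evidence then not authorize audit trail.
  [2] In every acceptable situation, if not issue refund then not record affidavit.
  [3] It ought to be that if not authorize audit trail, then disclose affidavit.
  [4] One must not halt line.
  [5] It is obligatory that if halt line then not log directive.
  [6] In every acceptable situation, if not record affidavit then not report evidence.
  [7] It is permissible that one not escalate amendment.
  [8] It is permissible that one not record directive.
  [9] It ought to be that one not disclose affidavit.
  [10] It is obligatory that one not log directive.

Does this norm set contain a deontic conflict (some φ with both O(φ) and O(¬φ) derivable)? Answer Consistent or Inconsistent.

Consistent

Premise 5 is O(halt_line → ¬log_directive); even if O(¬log_directive) held, inferring O(halt_line) would be affirming the consequent — invalid.
So O(halt_line) is not derivable, and the apparent clash with O(¬halt_line) does not arise.
A world satisfying every obligation exists (e.g. authorize_audit_trail=true, disclose_affidavit=false, escalate_amendment=false, halt_line=false, issue_refund=true, log_directive=false, record_affidavit=true, record_directive=false, report_evidence=true); no atom is both obligatory and forbidden, so the set is consistent.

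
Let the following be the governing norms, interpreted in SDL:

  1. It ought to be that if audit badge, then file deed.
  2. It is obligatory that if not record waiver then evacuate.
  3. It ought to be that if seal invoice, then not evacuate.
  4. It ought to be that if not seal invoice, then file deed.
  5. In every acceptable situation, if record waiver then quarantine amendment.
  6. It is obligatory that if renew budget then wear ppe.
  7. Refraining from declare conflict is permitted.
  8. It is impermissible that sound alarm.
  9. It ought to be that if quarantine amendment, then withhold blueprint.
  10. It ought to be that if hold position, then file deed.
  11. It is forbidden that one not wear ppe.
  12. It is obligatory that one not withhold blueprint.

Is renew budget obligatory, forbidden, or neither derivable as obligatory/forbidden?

Neither

Premise 6 is O(renew_budget → wear_ppe); even if O(wear_ppe) held, inferring O(renew_budget) would be affirming the consequent — invalid.
No premise or chain of K-axiom applications forces O(renew_budget), and none forces O(¬renew_budget). So renew_budget is neither obligatory nor forbidden under these norms.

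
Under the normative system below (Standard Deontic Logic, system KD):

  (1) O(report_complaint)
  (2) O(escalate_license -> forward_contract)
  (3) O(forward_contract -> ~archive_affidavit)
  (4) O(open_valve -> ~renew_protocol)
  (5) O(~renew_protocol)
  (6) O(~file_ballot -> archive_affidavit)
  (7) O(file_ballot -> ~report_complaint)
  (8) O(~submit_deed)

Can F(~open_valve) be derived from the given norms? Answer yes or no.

Premise 4 is O(open_valve -> ~renew_protocol); even if O(~renew_protocol) held, inferring O(open_valve) would be affirming the consequent — invalid.
No other premise forces O(open_valve). An ideal world satisfying every premise can still have ~open_valve true, so F(~open_valve) is not derivable.

No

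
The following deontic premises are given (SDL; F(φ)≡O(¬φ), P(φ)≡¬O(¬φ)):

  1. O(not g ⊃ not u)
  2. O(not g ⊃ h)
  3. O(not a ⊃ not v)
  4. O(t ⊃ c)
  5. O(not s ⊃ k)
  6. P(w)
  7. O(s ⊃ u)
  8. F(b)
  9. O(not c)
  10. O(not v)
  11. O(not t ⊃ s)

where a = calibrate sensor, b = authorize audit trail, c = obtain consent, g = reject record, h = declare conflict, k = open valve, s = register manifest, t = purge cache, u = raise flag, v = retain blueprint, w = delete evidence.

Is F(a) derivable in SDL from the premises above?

Premise 3 is O(not a ⊃ not v); even if O(not v) held, inferring O(not a) would be affirming the consequent — invalid.
No other premise forces O(not a). An ideal world satisfying every premise can still have a true, so F(a) is not derivable.

No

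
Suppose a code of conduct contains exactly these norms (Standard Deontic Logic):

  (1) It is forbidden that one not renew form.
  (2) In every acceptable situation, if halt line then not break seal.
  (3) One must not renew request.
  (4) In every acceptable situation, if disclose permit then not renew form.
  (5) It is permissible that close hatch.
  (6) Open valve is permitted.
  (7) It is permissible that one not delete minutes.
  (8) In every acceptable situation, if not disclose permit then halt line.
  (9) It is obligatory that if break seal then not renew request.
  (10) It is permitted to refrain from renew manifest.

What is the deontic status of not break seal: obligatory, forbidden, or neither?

F(¬renew_form) at premise 1 means O(renew_form).
The contrapositive of premise 4 (O(disclose_permit → ¬renew_form)) is O(renew_form → ¬disclose_permit), and O(renew_form) is already established, so O(¬disclose_permit).
Premise 8 is O(¬disclose_permit → halt_line); since O(¬disclose_permit), deontic closure gives O(halt_line).
From O(halt_line) and premise 2, O(halt_line → ¬break_seal), we obtain O(¬break_seal).
Premises 3, 5, 6, 7, 9, 10 do not contribute to this derivation.
Hence ¬break_seal is obligatory.

Obligatory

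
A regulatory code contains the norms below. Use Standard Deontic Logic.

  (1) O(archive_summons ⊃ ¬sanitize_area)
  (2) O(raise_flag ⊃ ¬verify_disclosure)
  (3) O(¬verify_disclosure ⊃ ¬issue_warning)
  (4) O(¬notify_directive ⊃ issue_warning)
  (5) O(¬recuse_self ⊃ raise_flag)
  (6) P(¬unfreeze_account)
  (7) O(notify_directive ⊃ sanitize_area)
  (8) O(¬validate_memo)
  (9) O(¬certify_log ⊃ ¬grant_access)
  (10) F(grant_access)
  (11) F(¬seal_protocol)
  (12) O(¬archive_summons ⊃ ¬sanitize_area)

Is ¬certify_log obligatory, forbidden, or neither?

Premise 9 is O(¬certify_log ⊃ ¬grant_access); even if O(¬grant_access) held, inferring O(¬certify_log) would be affirming the consequent — invalid.
No premise or chain of K-axiom applications forces O(¬certify_log), and none forces O(certify_log). So ¬certify_log is neither obligatory nor forbidden under these norms.

Neither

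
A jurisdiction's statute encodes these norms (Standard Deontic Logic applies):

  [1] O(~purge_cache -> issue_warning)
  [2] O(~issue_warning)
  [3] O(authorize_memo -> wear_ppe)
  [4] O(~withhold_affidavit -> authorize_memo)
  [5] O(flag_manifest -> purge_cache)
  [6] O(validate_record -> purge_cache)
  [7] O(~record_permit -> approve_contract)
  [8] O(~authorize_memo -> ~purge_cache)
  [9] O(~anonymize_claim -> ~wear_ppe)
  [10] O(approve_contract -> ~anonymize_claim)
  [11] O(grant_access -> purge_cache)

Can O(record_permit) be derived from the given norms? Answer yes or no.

Yes

Premise 2 states O(~issue_warning) outright.
Premise 1 is O(~purge_cache -> issue_warning); contrapositively O(~issue_warning -> purge_cache). Since O(~issue_warning) holds, K gives O(purge_cache).
The contrapositive of premise 8 (O(~authorize_memo -> ~purge_cache)) is O(purge_cache -> authorize_memo), and O(purge_cache) is already established, so O(authorize_memo).
Premise 3 is O(authorize_memo -> wear_ppe); since O(authorize_memo), deontic closure gives O(wear_ppe).
Premise 9 is O(~anonymize_claim -> ~wear_ppe); contrapositively O(wear_ppe -> anonymize_claim). Since O(wear_ppe) holds, K gives O(anonymize_claim).
The contrapositive of premise 10 (O(approve_contract -> ~anonymize_claim)) is O(anonymize_claim -> ~approve_contract), and O(anonymize_claim) is already established, so O(~approve_contract).
Premise 7, O(~record_permit -> approve_contract), contraposes to O(~approve_contract -> record_permit); with O(~approve_contract) we get O(record_permit).
Premises 4, 5, 6, 11 do not contribute to this derivation.
So O(record_permit) follows.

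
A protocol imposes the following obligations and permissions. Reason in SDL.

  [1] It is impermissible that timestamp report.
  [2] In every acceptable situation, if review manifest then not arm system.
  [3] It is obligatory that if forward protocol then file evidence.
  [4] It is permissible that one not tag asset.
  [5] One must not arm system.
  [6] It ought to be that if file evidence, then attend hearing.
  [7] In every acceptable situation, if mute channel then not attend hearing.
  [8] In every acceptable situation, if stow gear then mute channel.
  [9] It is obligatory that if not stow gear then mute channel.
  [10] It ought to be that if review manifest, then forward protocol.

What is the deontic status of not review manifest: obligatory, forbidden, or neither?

Obligatory

Premises 8 and 9 cover both cases: O(stow_gear → mute_channel) and O(¬stow_gear → mute_channel). Since stow_gear ∨ ¬stow_gear is a tautology, O(mute_channel) follows.
From O(mute_channel) and premise 7, O(mute_channel → ¬attend_hearing), we obtain O(¬attend_hearing).
Premise 6 is O(file_evidence → attend_hearing); contrapositively O(¬attend_hearing → ¬file_evidence). Since O(¬attend_hearing) holds, K gives O(¬file_evidence).
Premise 3, O(forward_protocol → file_evidence), contraposes to O(¬file_evidence → ¬forward_protocol); with O(¬file_evidence) we get O(¬forward_protocol).
Premise 10 is O(review_manifest → forward_protocol); contrapositively O(¬forward_protocol → ¬review_manifest). Since O(¬forward_protocol) holds, K gives O(¬review_manifest).
Premises 1, 2, 4, 5 do not contribute to this derivation.
Hence ¬review_manifest is obligatory.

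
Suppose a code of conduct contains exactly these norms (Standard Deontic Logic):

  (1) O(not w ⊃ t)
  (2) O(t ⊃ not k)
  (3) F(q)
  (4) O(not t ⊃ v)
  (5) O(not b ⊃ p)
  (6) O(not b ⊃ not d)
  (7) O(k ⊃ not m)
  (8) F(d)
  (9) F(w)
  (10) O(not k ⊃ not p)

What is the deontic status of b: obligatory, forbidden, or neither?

Obligatory

Premise 9 is F(w), i.e. O(not w).
Applying K to premise 1 (O(not w ⊃ t)) and O(not w) yields O(t).
From O(t) and premise 2, O(t ⊃ not k), we obtain O(not k).
Applying K to premise 10 (O(not k ⊃ not p)) and O(not k) yields O(not p).
Premise 5, O(not b ⊃ p), contraposes to O(not p ⊃ b); with O(not p) we get O(b).
Premises 3, 4, 6, 7, 8 do not contribute to this derivation.
Hence b is obligatory.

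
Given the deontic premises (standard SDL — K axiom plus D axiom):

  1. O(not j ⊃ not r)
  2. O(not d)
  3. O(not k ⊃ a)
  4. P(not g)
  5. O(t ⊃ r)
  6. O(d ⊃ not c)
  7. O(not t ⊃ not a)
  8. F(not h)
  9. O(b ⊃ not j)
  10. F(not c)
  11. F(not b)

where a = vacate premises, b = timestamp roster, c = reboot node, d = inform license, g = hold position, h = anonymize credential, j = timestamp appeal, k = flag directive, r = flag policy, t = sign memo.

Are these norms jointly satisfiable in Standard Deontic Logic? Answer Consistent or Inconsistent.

Premise 6 is O(d ⊃ not c), but O(d) is not derivable from the premises, so it does not yield O(not c).
So O(not c) is not derivable, and the apparent clash with O(c) does not arise.
A world satisfying every obligation exists (e.g. a=false, b=true, c=true, d=false, g=false, h=true, j=false, k=true, r=false, t=false); no atom is both obligatory and forbidden, so the set is consistent.

Consistent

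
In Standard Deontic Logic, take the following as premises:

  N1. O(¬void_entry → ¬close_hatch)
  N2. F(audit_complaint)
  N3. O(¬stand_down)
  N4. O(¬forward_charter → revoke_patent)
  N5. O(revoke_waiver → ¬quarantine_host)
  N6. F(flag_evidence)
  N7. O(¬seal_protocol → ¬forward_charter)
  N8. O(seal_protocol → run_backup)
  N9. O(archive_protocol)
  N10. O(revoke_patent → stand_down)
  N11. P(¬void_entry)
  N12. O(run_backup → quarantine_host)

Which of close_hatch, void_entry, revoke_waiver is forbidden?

revoke_waiver

From premise 3 we have O(¬stand_down).
The contrapositive of premise 10 (O(revoke_patent → stand_down)) is O(¬stand_down → ¬revoke_patent), and O(¬stand_down) is already established, so O(¬revoke_patent).
Premise 4 is O(¬forward_charter → revoke_patent); contrapositively O(¬revoke_patent → forward_charter). Since O(¬revoke_patent) holds, K gives O(forward_charter).
Premise 7, O(¬seal_protocol → ¬forward_charter), contraposes to O(forward_charter → seal_protocol); with O(forward_charter) we get O(seal_protocol).
From O(seal_protocol) and premise 8, O(seal_protocol → run_backup), we obtain O(run_backup).
From O(run_backup) and premise 12, O(run_backup → quarantine_host), we obtain O(quarantine_host).
The contrapositive of premise 5 (O(revoke_waiver → ¬quarantine_host)) is O(quarantine_host → ¬revoke_waiver), and O(quarantine_host) is already established, so O(¬revoke_waiver).
So O(¬revoke_waiver) holds, i.e. revoke_waiver is forbidden. None of the other listed options is forbidden under the premises.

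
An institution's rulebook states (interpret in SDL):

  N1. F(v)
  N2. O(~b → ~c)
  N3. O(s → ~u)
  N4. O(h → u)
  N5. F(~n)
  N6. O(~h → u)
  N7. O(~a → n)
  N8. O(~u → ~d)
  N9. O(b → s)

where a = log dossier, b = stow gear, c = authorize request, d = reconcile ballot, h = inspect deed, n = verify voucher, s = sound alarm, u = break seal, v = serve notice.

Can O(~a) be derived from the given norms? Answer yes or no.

No

Premise 7 is O(~a → n); even if O(n) held, inferring O(~a) would be affirming the consequent — invalid.
No other premise forces O(~a). An ideal world satisfying every premise can still have ~a false, so O(~a) is not derivable.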